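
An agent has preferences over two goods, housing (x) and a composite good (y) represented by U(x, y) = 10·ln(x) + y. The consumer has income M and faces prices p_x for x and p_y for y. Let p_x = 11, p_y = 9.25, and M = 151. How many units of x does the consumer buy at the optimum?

MU_x = 10/x, MU_y = 1. Tangency: 10/x = p_x/p_y.
So x*(p_x,p_y) = 10·p_y/p_x, independent of income; and y* = (M − 10·p_y)/p_y.
At the given prices: x* = 10·9.25/11 = 8.4091.

x* = 8.4091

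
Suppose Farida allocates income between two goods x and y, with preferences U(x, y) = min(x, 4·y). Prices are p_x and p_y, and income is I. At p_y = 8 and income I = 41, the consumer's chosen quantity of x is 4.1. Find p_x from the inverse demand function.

p_x = 8

With perfect complements, no substitution: consume in ratio x:y = 4:1.
Budget: p_x·x + p_y·(1/4)·x = I, so (4·p_x + p_y)·x = 4·I.
Demand: x*(p_x,p_y,I) = 4·I/(4·p_x + p_y), y* = I/(4·p_x + p_y).
Set x* = 4.1 in the demand function and solve for p_x: p_x = 8.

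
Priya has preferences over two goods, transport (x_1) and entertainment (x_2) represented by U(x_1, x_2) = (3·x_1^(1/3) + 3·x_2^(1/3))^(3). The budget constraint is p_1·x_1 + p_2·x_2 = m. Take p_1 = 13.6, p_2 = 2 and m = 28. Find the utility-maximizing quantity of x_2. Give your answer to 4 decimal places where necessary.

With the ratio pinned down, the budget gives x_1* = m/(p_1 + p_2·(x_2/x_1)) and x_2* = (x_2/x_1)·x_1*.
Numerically x_2/x_1 = 17.732231, so x_1* = 28/(13.6 + 2·17.732231) = 0.5707 and x_2* = 17.732231·0.5707 = 10.1194.

x_2* = 10.1194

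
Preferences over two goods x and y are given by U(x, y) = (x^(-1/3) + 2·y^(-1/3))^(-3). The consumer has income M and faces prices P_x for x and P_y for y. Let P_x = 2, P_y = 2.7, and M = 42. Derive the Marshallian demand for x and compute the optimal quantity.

From the CES first-order condition, (1/2)·(y/x)^(4/3) = P_x/P_y.
Hence y/x = (2·P_x/P_y)^(1/(4/3)), i.e. raised to the 0.75 power.
With the ratio pinned down, the budget gives x* = M/(P_x + P_y·(y/x)) and y* = (y/x)·x*.
Numerically y/x = 1.342834, so x* = 42/(2 + 2.7·1.342834) = 7.4658.

x* = 7.4658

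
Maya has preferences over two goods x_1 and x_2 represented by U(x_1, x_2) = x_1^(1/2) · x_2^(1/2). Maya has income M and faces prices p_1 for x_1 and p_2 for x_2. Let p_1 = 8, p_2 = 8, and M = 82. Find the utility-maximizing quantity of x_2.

x_2* = 5.125

The MRS is x_2/x_1. Set MRS = p_1/p_2.
Rearranging, p_2·x_2 = p_1·x_1. Substituting into the budget gives p_1·x_1·(1 + 1) = M.
Demand: x_1*(p_1,p_2,M) = 0.5·M/p_1 and x_2* = 0.5·M/p_2.
At p_1=8, p_2=8, M=82: x_2* = 0.5·82/8 = 5.125.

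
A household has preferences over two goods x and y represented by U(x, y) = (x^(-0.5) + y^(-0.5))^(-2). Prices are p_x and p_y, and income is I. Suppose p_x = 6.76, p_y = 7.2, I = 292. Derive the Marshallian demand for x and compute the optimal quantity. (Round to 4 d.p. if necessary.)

From the CES first-order condition, (y/x)^(1.5) = p_x/p_y.
Solve for the ratio: y/x = [p_x/p_y]^(2/3).
With the ratio pinned down, the budget gives x* = I/(p_x + p_y·(y/x)) and y* = (y/x)·x*.
Numerically y/x = 0.958833, so x* = 292/(6.76 + 7.2·0.958833) = 21.3707.

x* = 21.3707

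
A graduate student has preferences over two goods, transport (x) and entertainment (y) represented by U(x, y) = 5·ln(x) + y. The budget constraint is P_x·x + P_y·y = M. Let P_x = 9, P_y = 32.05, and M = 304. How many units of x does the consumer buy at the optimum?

x* = 17.8056

MU_x = 5/x, MU_y = 1. Tangency: 5/x = P_x/P_y.
So x*(P_x,P_y) = 5·P_y/P_x, independent of income; and y* = (M − 5·P_y)/P_y.
At the given prices: x* = 5·32.05/9 = 17.8056.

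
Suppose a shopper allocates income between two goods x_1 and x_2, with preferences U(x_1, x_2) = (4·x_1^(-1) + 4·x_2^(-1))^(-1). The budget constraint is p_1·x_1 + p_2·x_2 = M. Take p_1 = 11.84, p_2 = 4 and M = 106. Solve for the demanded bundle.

MU_x_1 ∝ 4·x_1^(-2), MU_x_2 ∝ 4·x_2^(-2), so MRS = (x_2/x_1)^(2) = p_1/p_2.
Hence x_2/x_1 = (p_1/p_2)^(1/(2)), i.e. raised to the 0.5 power.
With the ratio pinned down, the budget gives x_1* = M/(p_1 + p_2·(x_2/x_1)) and x_2* = (x_2/x_1)·x_1*.
Numerically x_2/x_1 = 1.720465, so x_1* = 106/(11.84 + 4·1.720465) = 5.6618 and x_2* = 1.720465·5.6618 = 9.741.

x_1* = 5.6618, x_2* = 9.741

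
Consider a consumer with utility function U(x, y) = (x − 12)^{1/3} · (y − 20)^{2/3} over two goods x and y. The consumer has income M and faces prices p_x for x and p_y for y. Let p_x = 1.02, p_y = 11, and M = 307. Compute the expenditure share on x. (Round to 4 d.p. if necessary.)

Substituting into the budget: x* = 12 + 1/3·(M − 12·p_x − 20·p_y)/p_x, and y* = 20 + 2/3·(…)/p_y.
Discretionary income = 307 − 12·1.02 − 20·11 = 74.76; x* = 12 + 1/3·74.76/1.02 = 36.4314; y* = 20 + 2/3·74.76/11 = 24.5309.
Expenditure on x: 1.02·36.4314 = 37.16; share = 0.121.

share on x = 0.121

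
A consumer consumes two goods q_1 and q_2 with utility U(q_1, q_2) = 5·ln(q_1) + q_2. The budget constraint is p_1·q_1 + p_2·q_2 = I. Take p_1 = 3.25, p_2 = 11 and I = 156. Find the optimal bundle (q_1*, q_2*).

q_1* = 16.9231, q_2* = 9.1818

Set MRS = p_1/p_2: (5/q_1)/1 = p_1/p_2.
So q_1*(p_1,p_2) = 5·p_2/p_1, independent of income; and q_2* = (I − 5·p_2)/p_2.
At the given prices: q_1* = 5·11/3.25 = 16.9231, and q_2* = 9.1818.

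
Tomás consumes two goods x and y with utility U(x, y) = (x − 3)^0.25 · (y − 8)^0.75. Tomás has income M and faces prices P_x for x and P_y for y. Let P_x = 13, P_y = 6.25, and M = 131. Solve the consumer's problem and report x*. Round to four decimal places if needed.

This is Cobb-Douglas in (x−3, y−8): tangency gives 0.25·P_y·(y−8) = 0.75·P_x·(x−3).
Substituting into the budget: x* = 3 + 0.25·(M − 3·P_x − 8·P_y)/P_x, and y* = 8 + 0.75·(…)/P_y.
Discretionary income = 131 − 3·13 − 8·6.25 = 42; x* = 3 + 0.25·42/13 = 3.8077.

x* = 3.8077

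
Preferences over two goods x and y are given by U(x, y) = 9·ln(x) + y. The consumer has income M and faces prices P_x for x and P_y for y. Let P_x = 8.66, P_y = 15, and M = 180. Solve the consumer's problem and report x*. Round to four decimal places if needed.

x* = 15.5889

MU_x = 9/x, MU_y = 1. Tangency: 9/x = P_x/P_y.
So x*(P_x,P_y) = 9·P_y/P_x, independent of income; and y* = (M − 9·P_y)/P_y.
At the given prices: x* = 9·15/8.66 = 15.5889.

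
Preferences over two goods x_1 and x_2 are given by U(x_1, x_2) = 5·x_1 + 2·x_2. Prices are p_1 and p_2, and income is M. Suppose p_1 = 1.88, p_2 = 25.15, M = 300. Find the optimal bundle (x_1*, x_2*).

x_1* = 159.5745, x_2* = 0

Perfect substitutes: compare marginal utility per dollar. 5/p_1 vs 2/p_2 → 2.6596 vs 0.0795.
x_1 gives more utility per dollar, so spend all income on x_1: x_1* = M/p_1, x_2* = 0.
Numerically: x_1* = 159.5745, x_2* = 0.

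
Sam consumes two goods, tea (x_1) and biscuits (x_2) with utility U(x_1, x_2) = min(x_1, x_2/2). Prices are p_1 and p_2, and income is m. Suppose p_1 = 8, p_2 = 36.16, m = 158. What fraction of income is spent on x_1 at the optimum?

share on x_1 = 0.0996

Demand: x_1*(p_1,p_2,m) = m/(p_1 + 2·p_2), x_2* = 2·m/(p_1 + 2·p_2).
Here 8 + 2·36.16 = 80.32, giving x_1* = 1.9671 and x_2* = 3.9343.
Expenditure on x_1: 8·1.9671 = 15.7371; share = 0.0996.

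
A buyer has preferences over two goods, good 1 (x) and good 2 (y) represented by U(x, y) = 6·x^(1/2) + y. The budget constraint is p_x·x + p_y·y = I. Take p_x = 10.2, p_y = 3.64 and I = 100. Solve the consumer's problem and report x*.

MU_x = 3/√x, MU_y = 1. Tangency: 3/√x = p_x/p_y.
Solve: √x = 3·p_y/p_x, so x*(p_x,p_y) = (3·p_y/p_x)², and y* = (I − p_x·x*)/p_y.
Plugging in: x* = (3·3.64/10.2)² = 1.1462.

x* = 1.1462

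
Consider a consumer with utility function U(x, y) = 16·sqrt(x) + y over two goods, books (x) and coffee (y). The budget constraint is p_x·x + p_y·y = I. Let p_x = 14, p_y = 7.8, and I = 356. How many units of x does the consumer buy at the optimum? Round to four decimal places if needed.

Thus x* = (8·p_y/p_x)² — independent of I — with the rest of income spent on y.
Plugging in: x* = (8·7.8/14)² = 19.8661.

x* = 19.8661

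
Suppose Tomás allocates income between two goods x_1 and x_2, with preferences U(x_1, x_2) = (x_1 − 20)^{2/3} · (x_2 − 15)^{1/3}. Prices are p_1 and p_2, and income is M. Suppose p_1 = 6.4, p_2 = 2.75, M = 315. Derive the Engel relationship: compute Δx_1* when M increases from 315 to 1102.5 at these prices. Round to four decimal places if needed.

Δx_1* = 82.0312

MRS = 2·(x_2−15)/(x_1−20). Tangency with p_1/p_2 gives x_2−15 = (1/2)·(p_1/p_2)·(x_1−20).
After buying the subsistence bundle (20, 15), a share 2/3 of the remaining income goes to x_1: x_1* = 20 + 2/3·(M − 20p_1 − 15p_2)/p_1.
Discretionary income = 315 − 20·6.4 − 15·2.75 = 145.75; x_1* = 20 + 2/3·145.75/6.4 = 35.1823.
At M' = 1102.5: x_1* = 117.2135. Change: 117.2135 − 35.1823 = 82.0312.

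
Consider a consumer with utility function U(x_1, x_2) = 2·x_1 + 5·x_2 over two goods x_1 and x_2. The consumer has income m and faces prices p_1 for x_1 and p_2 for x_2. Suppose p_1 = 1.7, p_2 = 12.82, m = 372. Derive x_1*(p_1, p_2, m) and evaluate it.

x_1* = 218.8235

Numerically: x_1* = 218.8235, x_2* = 0.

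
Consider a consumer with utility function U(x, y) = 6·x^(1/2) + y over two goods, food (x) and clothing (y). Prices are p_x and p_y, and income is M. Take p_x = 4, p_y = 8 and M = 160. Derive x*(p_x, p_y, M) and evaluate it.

x* = 36

Set MRS = p_x/p_y: 3·x^(−1/2) = p_x/p_y.
Thus x* = (3·p_y/p_x)² — independent of M — with the rest of income spent on y.
Plugging in: x* = (3·8/4)² = 36.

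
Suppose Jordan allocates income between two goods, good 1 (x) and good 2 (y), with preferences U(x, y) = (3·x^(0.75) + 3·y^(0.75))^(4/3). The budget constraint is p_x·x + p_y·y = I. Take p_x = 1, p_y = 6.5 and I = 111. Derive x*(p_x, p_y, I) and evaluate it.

MU_x ∝ 3·x^(-0.25), MU_y ∝ 3·y^(-0.25), so MRS = (y/x)^(0.25) = p_x/p_y.
Solve for the ratio: y/x = [p_x/p_y]^(4).
Substitute y = (y/x)·x into the budget: x* = I/(p_x + p_y·(y/x)).
Numerically y/x = 0.00056, so x* = 111/(1 + 6.5·0.00056) = 110.5973.

x* = 110.5973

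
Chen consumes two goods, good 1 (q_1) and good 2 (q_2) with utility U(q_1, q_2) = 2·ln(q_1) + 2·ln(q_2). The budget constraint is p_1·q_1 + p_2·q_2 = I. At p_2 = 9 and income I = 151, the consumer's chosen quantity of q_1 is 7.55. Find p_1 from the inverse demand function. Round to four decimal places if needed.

The MRS is q_2/q_1. Set MRS = p_1/p_2.
Rearranging, p_2·q_2 = p_1·q_1. Substituting into the budget gives p_1·q_1·(1 + 1) = I.
Demand: q_1*(p_1,p_2,I) = 0.5·I/p_1 and q_2* = 0.5·I/p_2.
Set q_1* = 7.55 in the demand function and solve for p_1: p_1 = 10.

p_1 = 10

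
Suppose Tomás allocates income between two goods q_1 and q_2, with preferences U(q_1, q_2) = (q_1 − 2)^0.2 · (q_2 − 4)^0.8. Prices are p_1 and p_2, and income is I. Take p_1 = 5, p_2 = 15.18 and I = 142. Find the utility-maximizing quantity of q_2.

Let q_1' = q_1−2, q_2' = q_2−4. MRS = (1/4)·q_2'/q_1' = p_1/p_2.
Substituting into the budget: q_1* = 2 + 0.2·(I − 2·p_1 − 4·p_2)/p_1, and q_2* = 4 + 0.8·(…)/p_2.
Discretionary income = 142 − 2·5 − 4·15.18 = 71.28; q_2* = 4 + 0.8·71.28/15.18 = 7.7565.

q_2* = 7.7565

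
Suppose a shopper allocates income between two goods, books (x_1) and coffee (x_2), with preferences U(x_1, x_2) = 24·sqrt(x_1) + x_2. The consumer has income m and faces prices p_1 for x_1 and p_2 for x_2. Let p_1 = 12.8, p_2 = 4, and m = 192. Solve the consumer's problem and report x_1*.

x_1* = 14.0625

Utility is quasi-linear in x_2; the FOC for x_1 is 12/√x_1 = p_1/p_2.
Solve: √x_1 = 12·p_2/p_1, so x_1*(p_1,p_2) = (12·p_2/p_1)², and x_2* = (m − p_1·x_1*)/p_2.
Plugging in: x_1* = (12·4/12.8)² = 14.0625.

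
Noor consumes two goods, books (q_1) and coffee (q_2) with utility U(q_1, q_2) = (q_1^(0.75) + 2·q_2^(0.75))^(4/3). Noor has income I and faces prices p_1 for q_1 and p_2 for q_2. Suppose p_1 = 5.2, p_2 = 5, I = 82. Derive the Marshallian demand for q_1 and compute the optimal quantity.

q_1* = 0.8301

MU_q_1 ∝ q_1^(-0.25), MU_q_2 ∝ 2·q_2^(-0.25), so MRS = (1/2)·(q_2/q_1)^(0.25) = p_1/p_2.
Hence q_2/q_1 = (2·p_1/p_2)^(1/(0.25)), i.e. raised to the 4 power.
With the ratio pinned down, the budget gives q_1* = I/(p_1 + p_2·(q_2/q_1)) and q_2* = (q_2/q_1)·q_1*.
Numerically q_2/q_1 = 18.717737, so q_1* = 82/(5.2 + 5·18.717737) = 0.8301.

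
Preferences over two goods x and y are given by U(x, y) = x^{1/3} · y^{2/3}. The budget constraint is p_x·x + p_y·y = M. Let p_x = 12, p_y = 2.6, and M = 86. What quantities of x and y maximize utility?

x* = 2.3889, y* = 22.0513

The MRS is (1/2)·y/x. Set MRS = p_x/p_y.
Rearranging, p_y·y = 2·p_x·x. Substituting into the budget gives p_x·x·(1 + 2) = M.
Demand: x*(p_x,p_y,M) = 1/3·M/p_x and y* = 2/3·M/p_y.
At p_x=12, p_y=2.6, M=86: x* = 1/3·86/12 = 2.3889, y* = 22.0513.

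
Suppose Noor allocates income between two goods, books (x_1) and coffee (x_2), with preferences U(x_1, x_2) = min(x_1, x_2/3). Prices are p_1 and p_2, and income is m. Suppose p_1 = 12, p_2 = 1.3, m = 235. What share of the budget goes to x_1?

share on x_1 = 0.7547

Demand: x_1*(p_1,p_2,m) = m/(p_1 + 3·p_2), x_2* = 3·m/(p_1 + 3·p_2).
Here 12 + 3·1.3 = 15.9, giving x_1* = 14.7799 and x_2* = 44.3396.
Expenditure on x_1: 12·14.7799 = 177.3585; share = 0.7547.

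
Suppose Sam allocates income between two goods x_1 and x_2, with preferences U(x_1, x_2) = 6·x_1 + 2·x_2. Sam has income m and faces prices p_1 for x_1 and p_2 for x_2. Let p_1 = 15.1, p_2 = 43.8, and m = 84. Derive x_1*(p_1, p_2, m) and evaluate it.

Linear utility — the consumer picks whichever good has higher MU/price: 6/15.1 = 0.3974 vs 2/43.8 = 0.0457.
x_1 gives more utility per dollar, so spend all income on x_1: x_1* = m/p_1, x_2* = 0.
Numerically: x_1* = 5.5629, x_2* = 0.

x_1* = 5.5629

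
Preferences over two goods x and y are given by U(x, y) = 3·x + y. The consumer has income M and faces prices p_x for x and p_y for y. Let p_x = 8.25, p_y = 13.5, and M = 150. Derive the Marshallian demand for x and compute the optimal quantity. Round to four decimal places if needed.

Perfect substitutes: compare marginal utility per dollar. 3/p_x vs 1/p_y → 0.3636 vs 0.0741.
x gives more utility per dollar, so spend all income on x: x* = M/p_x, y* = 0.
Numerically: x* = 18.1818, y* = 0.

x* = 18.1818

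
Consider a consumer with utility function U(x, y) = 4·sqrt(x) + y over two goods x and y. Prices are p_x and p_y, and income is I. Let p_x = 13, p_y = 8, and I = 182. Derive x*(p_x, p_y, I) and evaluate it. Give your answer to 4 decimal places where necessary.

Solve: √x = 2·p_y/p_x, so x*(p_x,p_y) = (2·p_y/p_x)², and y* = (I − p_x·x*)/p_y.
Plugging in: x* = (2·8/13)² = 1.5148.

x* = 1.5148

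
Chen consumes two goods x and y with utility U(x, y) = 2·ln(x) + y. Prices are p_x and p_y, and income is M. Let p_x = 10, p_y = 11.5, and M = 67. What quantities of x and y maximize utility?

x* = 2.3, y* = 3.8261

MU_x = 2/x, MU_y = 1. Tangency: 2/x = p_x/p_y.
So x*(p_x,p_y) = 2·p_y/p_x, independent of income; and y* = (M − 2·p_y)/p_y.
At the given prices: x* = 2·11.5/10 = 2.3, and y* = 3.8261.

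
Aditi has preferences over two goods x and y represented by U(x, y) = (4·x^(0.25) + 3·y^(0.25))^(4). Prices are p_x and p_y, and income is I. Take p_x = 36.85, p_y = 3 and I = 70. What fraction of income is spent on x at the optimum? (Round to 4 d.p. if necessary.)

share on x = 0.3888

From the CES first-order condition, (4/3)·(y/x)^(0.75) = p_x/p_y.
Hence y/x = ((3/4)·p_x/p_y)^(1/(0.75)), i.e. raised to the 4/3 power.
With the ratio pinned down, the budget gives x* = I/(p_x + p_y·(y/x)) and y* = (y/x)·x*.
Numerically y/x = 19.312419, so x* = 70/(36.85 + 3·19.312419) = 0.7385 and y* = 19.312419·0.7385 = 14.2621.
Expenditure on x: 36.85·0.7385 = 27.2136; share = 0.3888.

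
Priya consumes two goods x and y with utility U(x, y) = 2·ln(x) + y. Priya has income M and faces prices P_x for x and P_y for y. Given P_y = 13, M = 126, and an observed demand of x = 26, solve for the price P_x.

MU_x = 2/x, MU_y = 1. Tangency: 2/x = P_x/P_y.
So x*(P_x,P_y) = 2·P_y/P_x, independent of income; and y* = (M − 2·P_y)/P_y.
Set x* = 26 in the demand function and solve for P_x: P_x = 1.

P_x = 1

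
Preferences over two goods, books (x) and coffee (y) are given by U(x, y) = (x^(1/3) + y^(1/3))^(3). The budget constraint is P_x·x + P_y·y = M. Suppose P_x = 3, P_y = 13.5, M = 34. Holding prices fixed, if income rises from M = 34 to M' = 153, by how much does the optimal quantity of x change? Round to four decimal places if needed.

From the CES first-order condition, (y/x)^(2/3) = P_x/P_y.
Hence y/x = (P_x/P_y)^(1/(2/3)), i.e. raised to the 1.5 power.
Substitute y = (y/x)·x into the budget: x* = M/(P_x + P_y·(y/x)).
Numerically y/x = 0.104757, so x* = 34/(3 + 13.5·0.104757) = 7.7024.
At M' = 153: x* = 34.6608. Change: 34.6608 − 7.7024 = 26.9584.

Δx* = 26.9584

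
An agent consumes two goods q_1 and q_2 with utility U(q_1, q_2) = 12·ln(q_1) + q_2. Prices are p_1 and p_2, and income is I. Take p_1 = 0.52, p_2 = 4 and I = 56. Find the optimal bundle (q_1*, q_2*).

Set MRS = p_1/p_2: (12/q_1)/1 = p_1/p_2.
So q_1*(p_1,p_2) = 12·p_2/p_1, independent of income; and q_2* = (I − 12·p_2)/p_2.
At the given prices: q_1* = 12·4/0.52 = 92.3077, and q_2* = 2.

q_1* = 92.3077, q_2* = 2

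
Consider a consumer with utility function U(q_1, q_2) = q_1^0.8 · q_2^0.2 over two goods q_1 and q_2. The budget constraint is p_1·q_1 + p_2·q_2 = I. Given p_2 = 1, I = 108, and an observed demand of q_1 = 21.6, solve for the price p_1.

p_1 = 4

Tangency: MRS = 4·q_2/q_1 = p_1/p_2.
Rearranging, p_2·q_2 = (1/4)·p_1·q_1. Substituting into the budget gives p_1·q_1·(1 + (1/4)) = I.
Demand: q_1*(p_1,p_2,I) = 0.8·I/p_1 and q_2* = 0.2·I/p_2.
Set q_1* = 21.6 in the demand function and solve for p_1: p_1 = 4.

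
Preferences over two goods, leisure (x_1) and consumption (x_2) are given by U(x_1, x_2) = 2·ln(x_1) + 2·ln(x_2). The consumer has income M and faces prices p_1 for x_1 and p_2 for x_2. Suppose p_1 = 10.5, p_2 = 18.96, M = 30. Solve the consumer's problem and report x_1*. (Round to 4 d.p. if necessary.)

MU_x_1/MU_x_2 = (2·x_2)/(2·x_1); tangency sets this equal to p_1/p_2.
So 2·p_2·x_2 = 2·p_1·x_1; combined with the budget, a share 0.5 of income goes to x_1.
Demand: x_1*(p_1,p_2,M) = 0.5·M/p_1 and x_2* = 0.5·M/p_2.
At p_1=10.5, p_2=18.96, M=30: x_1* = 0.5·30/10.5 = 1.4286.

x_1* = 1.4286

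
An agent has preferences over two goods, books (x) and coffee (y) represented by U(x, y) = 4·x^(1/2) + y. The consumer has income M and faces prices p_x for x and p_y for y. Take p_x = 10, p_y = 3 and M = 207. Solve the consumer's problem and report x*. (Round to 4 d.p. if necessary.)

x* = 0.36

Set MRS = p_x/p_y: 2·x^(−1/2) = p_x/p_y.
Solve: √x = 2·p_y/p_x, so x*(p_x,p_y) = (2·p_y/p_x)², and y* = (M − p_x·x*)/p_y.
Plugging in: x* = (2·3/10)² = 0.36.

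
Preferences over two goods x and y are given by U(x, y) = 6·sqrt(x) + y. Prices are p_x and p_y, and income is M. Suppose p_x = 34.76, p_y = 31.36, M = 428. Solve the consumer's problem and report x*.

x* = 7.3255

Plugging in: x* = (3·31.36/34.76)² = 7.3255.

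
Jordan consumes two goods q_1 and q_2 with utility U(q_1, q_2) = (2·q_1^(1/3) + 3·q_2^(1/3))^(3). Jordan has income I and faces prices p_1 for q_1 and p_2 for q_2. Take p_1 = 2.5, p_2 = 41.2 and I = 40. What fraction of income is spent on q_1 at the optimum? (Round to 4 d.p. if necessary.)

share on q_1 = 0.6884

With the ratio pinned down, the budget gives q_1* = I/(p_1 + p_2·(q_2/q_1)) and q_2* = (q_2/q_1)·q_1*.
Numerically q_2/q_1 = 0.02746, so q_1* = 40/(2.5 + 41.2·0.02746) = 11.0152 and q_2* = 0.02746·11.0152 = 0.3025.
Expenditure on q_1: 2.5·11.0152 = 27.5379; share = 0.6884.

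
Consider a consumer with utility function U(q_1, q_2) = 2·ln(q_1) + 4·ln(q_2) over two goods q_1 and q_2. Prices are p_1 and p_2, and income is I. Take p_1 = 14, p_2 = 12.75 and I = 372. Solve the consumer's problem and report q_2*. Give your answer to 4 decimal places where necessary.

The MRS is (1/2)·q_2/q_1. Set MRS = p_1/p_2.
Rearranging, p_2·q_2 = 2·p_1·q_1. Substituting into the budget gives p_1·q_1·(1 + 2) = I.
Demand: q_1*(p_1,p_2,I) = 1/3·I/p_1 and q_2* = 2/3·I/p_2.
At p_1=14, p_2=12.75, I=372: q_2* = 2/3·372/12.75 = 19.451.

q_2* = 19.451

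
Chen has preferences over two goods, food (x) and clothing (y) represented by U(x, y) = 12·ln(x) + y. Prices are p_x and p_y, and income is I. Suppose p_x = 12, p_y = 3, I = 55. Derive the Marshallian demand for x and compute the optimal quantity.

Set MRS = p_x/p_y: (12/x)/1 = p_x/p_y.
So x*(p_x,p_y) = 12·p_y/p_x, independent of income; and y* = (I − 12·p_y)/p_y.
At the given prices: x* = 12·3/12 = 3.

x* = 3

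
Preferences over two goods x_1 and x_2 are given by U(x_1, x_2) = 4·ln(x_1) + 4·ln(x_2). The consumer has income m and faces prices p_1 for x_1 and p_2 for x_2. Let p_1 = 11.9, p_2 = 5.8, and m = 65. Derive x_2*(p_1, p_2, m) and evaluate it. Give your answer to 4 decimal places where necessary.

MU_x_1/MU_x_2 = (4·x_2)/(4·x_1); tangency sets this equal to p_1/p_2.
Rearranging, p_2·x_2 = p_1·x_1. Substituting into the budget gives p_1·x_1·(1 + 1) = m.
Demand: x_1*(p_1,p_2,m) = 0.5·m/p_1 and x_2* = 0.5·m/p_2.
At p_1=11.9, p_2=5.8, m=65: x_2* = 0.5·65/5.8 = 5.6034.

x_2* = 5.6034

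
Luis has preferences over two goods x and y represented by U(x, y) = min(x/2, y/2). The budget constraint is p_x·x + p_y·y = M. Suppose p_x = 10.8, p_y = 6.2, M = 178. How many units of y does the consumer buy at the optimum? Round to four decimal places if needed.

Leontief preferences: the optimum is at the kink where x/2 = y/2, i.e. y = x.
Budget: p_x·x + p_y·x = M, so (2·p_x + 2·p_y)·x = 2·M.
Demand: x*(p_x,p_y,M) = 2·M/(2·p_x + 2·p_y), y* = 2·M/(2·p_x + 2·p_y).
Here 2·10.8 + 2·6.2 = 34, giving y* = 10.4706.

y* = 10.4706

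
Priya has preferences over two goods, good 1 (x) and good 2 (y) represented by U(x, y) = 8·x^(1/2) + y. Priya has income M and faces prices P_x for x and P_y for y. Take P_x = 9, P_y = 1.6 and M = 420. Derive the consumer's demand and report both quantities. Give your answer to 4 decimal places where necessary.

x* = 0.5057, y* = 259.6556

Plugging in: x* = (4·1.6/9)² = 0.5057, y* = 259.6556.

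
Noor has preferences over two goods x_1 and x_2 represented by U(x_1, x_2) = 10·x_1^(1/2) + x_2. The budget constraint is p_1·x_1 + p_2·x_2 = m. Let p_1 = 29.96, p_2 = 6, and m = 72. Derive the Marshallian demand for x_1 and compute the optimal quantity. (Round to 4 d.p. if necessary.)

x_1* = 1.0027

Utility is quasi-linear in x_2; the FOC for x_1 is 5/√x_1 = p_1/p_2.
Thus x_1* = (5·p_2/p_1)² — independent of m — with the rest of income spent on x_2.
Plugging in: x_1* = (5·6/29.96)² = 1.0027.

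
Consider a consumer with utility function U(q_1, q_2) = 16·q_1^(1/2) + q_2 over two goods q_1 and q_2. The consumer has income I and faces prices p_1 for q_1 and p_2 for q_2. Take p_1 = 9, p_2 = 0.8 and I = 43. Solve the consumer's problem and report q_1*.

q_1* = 0.5057

Thus q_1* = (8·p_2/p_1)² — independent of I — with the rest of income spent on q_2.
Plugging in: q_1* = (8·0.8/9)² = 0.5057.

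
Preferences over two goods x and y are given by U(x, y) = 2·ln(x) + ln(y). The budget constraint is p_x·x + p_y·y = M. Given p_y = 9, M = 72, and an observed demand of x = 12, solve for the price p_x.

p_x = 4

Tangency: MRS = 2·y/x = p_x/p_y.
Rearranging, p_y·y = (1/2)·p_x·x. Substituting into the budget gives p_x·x·(1 + (1/2)) = M.
Demand: x*(p_x,p_y,M) = 2/3·M/p_x and y* = 1/3·M/p_y.
Set x* = 12 in the demand function and solve for p_x: p_x = 4.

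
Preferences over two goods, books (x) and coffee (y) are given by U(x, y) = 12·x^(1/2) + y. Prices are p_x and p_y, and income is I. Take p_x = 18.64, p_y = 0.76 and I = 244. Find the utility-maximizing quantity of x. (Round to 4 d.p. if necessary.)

x* = 0.0598

Set MRS = p_x/p_y: 6·x^(−1/2) = p_x/p_y.
Thus x* = (6·p_y/p_x)² — independent of I — with the rest of income spent on y.
Plugging in: x* = (6·0.76/18.64)² = 0.0598.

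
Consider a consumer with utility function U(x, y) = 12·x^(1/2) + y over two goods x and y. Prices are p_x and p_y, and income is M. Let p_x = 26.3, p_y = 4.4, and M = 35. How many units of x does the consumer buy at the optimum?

Set MRS = p_x/p_y: 6·x^(−1/2) = p_x/p_y.
Solve: √x = 6·p_y/p_x, so x*(p_x,p_y) = (6·p_y/p_x)², and y* = (M − p_x·x*)/p_y.
Plugging in: x* = (6·4.4/26.3)² = 1.0076.

x* = 1.0076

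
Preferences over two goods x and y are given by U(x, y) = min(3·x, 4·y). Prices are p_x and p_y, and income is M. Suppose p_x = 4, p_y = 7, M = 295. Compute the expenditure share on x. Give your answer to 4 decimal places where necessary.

With perfect complements, no substitution: consume in ratio x:y = 4:3.
Budget: p_x·x + p_y·(3/4)·x = M, so (4·p_x + 3·p_y)·x = 4·M.
Demand: x*(p_x,p_y,M) = 4·M/(4·p_x + 3·p_y), y* = 3·M/(4·p_x + 3·p_y).
Here 4·4 + 3·7 = 37, giving x* = 31.8919 and y* = 23.9189.
Expenditure on x: 4·31.8919 = 127.5676; share = 0.4324.

share on x = 0.4324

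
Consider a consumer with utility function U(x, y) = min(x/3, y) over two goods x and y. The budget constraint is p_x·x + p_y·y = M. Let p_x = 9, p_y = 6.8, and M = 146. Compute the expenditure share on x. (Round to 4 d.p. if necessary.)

With perfect complements, no substitution: consume in ratio x:y = 3:1.
Budget: p_x·x + p_y·(1/3)·x = M, so (3·p_x + p_y)·x = 3·M.
Demand: x*(p_x,p_y,M) = 3·M/(3·p_x + p_y), y* = M/(3·p_x + p_y).
Here 3·9 + 6.8 = 33.8, giving x* = 12.9586 and y* = 4.3195.
Expenditure on x: 9·12.9586 = 116.6272; share = 0.7988.

share on x = 0.7988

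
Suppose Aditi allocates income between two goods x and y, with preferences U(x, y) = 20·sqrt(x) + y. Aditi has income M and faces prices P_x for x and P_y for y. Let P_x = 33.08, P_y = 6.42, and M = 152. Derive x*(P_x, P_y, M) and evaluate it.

x* = 3.7665

Set MRS = P_x/P_y: 10·x^(−1/2) = P_x/P_y.
Thus x* = (10·P_y/P_x)² — independent of M — with the rest of income spent on y.
Plugging in: x* = (10·6.42/33.08)² = 3.7665.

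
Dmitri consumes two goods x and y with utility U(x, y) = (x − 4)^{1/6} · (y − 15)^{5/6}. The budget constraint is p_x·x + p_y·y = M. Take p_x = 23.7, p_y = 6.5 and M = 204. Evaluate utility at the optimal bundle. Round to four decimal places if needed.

Let x' = x−4, y' = y−15. MRS = (1/5)·y'/x' = p_x/p_y.
After buying the subsistence bundle (4, 15), a share 1/6 of the remaining income goes to x: x* = 4 + 1/6·(M − 4p_x − 15p_y)/p_x.
Discretionary income = 204 − 4·23.7 − 15·6.5 = 11.7; x* = 4 + 1/6·11.7/23.7 = 4.0823; y* = 15 + 5/6·11.7/6.5 = 16.5.
Utility at the optimum: U(4.0823, 16.5) = 0.9246.

V = 0.9246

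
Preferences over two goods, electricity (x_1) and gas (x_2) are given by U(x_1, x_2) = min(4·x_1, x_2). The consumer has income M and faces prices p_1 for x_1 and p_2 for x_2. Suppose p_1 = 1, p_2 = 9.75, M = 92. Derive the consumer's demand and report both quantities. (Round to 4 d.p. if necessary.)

Leontief preferences: the optimum is at the kink where x_1/1 = x_2/4, i.e. x_2 = 4·x_1.
Budget: p_1·x_1 + p_2·4·x_1 = M, so (p_1 + 4·p_2)·x_1 = M.
Demand: x_1*(p_1,p_2,M) = M/(p_1 + 4·p_2), x_2* = 4·M/(p_1 + 4·p_2).
Here 1 + 4·9.75 = 40, giving x_1* = 2.3 and x_2* = 9.2.

x_1* = 2.3, x_2* = 9.2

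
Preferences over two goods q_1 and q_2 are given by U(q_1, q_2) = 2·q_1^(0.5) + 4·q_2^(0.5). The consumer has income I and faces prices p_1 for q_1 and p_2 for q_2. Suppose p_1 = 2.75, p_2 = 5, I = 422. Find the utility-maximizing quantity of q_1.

Numerically q_2/q_1 = 1.21, so q_1* = 422/(2.75 + 5·1.21) = 47.9545.

q_1* = 47.9545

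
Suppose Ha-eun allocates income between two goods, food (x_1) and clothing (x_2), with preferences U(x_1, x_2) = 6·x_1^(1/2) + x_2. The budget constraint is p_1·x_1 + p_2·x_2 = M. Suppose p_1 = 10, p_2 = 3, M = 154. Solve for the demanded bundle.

Set MRS = p_1/p_2: 3·x_1^(−1/2) = p_1/p_2.
Thus x_1* = (3·p_2/p_1)² — independent of M — with the rest of income spent on x_2.
Plugging in: x_1* = (3·3/10)² = 0.81, x_2* = 48.6333.

x_1* = 0.81, x_2* = 48.6333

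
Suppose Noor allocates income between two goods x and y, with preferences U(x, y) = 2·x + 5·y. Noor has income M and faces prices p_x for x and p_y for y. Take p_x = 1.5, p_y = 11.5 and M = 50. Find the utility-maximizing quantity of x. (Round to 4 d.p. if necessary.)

Linear utility — the consumer picks whichever good has higher MU/price: 2/1.5 = 1.3333 vs 5/11.5 = 0.4348.
x gives more utility per dollar, so spend all income on x: x* = M/p_x, y* = 0.
Numerically: x* = 33.3333, y* = 0.

x* = 33.3333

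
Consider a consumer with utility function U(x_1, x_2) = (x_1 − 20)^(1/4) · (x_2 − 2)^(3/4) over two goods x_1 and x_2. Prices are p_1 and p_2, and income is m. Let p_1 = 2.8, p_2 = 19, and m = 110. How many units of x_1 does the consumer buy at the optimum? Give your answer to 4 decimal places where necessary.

x_1* = 21.4286

MRS = (1/3)·(x_2−2)/(x_1−20). Tangency with p_1/p_2 gives x_2−2 = 3·(p_1/p_2)·(x_1−20).
Substituting into the budget: x_1* = 20 + 0.25·(m − 20·p_1 − 2·p_2)/p_1, and x_2* = 2 + 0.75·(…)/p_2.
Discretionary income = 110 − 20·2.8 − 2·19 = 16; x_1* = 20 + 0.25·16/2.8 = 21.4286.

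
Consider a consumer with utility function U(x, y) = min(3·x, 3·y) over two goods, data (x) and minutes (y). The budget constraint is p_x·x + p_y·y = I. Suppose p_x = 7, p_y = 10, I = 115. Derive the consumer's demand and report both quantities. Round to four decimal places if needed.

Here 3·7 + 3·10 = 51, giving x* = 6.7647 and y* = 6.7647.

x* = 6.7647, y* = 6.7647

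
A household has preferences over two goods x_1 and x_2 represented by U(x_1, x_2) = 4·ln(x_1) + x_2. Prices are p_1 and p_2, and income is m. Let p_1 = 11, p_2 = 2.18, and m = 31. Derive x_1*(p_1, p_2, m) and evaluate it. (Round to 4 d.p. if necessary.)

x_1* = 0.7927

So x_1*(p_1,p_2) = 4·p_2/p_1, independent of income; and x_2* = (m − 4·p_2)/p_2.
At the given prices: x_1* = 4·2.18/11 = 0.7927.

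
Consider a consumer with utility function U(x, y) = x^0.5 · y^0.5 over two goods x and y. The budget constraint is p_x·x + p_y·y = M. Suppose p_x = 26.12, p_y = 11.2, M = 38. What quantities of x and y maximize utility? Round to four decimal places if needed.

x* = 0.7274, y* = 1.6964

The MRS is y/x. Set MRS = p_x/p_y.
So 0.5·p_y·y = 0.5·p_x·x; combined with the budget, a share 0.5 of income goes to x.
Demand: x*(p_x,p_y,M) = 0.5·M/p_x and y* = 0.5·M/p_y.
At p_x=26.12, p_y=11.2, M=38: x* = 0.5·38/26.12 = 0.7274, y* = 1.6964.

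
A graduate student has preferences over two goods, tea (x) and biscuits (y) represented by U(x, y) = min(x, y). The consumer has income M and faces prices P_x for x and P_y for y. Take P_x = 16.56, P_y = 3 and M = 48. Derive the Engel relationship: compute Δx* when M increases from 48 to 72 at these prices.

Δx* = 1.227

With perfect complements, no substitution: consume in ratio x:y = 1:1.
Budget: P_x·x + P_y·x = M, so (P_x + P_y)·x = M.
Demand: x*(P_x,P_y,M) = M/(P_x + P_y), y* = M/(P_x + P_y).
Here 16.56 + 3 = 19.56, giving x* = 2.454.
At M' = 72: x* = 3.681. Change: 3.681 − 2.454 = 1.227.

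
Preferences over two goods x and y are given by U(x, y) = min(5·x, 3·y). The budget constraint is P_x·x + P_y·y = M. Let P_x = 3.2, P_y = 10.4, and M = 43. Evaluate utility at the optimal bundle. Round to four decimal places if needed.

V = 10.4708

With perfect complements, no substitution: consume in ratio x:y = 3:5.
Budget: P_x·x + P_y·(5/3)·x = M, so (3·P_x + 5·P_y)·x = 3·M.
Demand: x*(P_x,P_y,M) = 3·M/(3·P_x + 5·P_y), y* = 5·M/(3·P_x + 5·P_y).
Here 3·3.2 + 5·10.4 = 61.6, giving x* = 2.0942 and y* = 3.4903.
Utility at the optimum: U(2.0942, 3.4903) = 10.4708.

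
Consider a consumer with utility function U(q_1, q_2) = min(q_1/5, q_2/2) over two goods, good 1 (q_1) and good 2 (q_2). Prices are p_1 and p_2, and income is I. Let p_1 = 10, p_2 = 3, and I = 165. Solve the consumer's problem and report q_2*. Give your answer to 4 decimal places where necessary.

q_2* = 5.8929

With perfect complements, no substitution: consume in ratio q_1:q_2 = 5:2.
Budget: p_1·q_1 + p_2·(2/5)·q_1 = I, so (5·p_1 + 2·p_2)·q_1 = 5·I.
Demand: q_1*(p_1,p_2,I) = 5·I/(5·p_1 + 2·p_2), q_2* = 2·I/(5·p_1 + 2·p_2).
Here 5·10 + 2·3 = 56, giving q_2* = 5.8929.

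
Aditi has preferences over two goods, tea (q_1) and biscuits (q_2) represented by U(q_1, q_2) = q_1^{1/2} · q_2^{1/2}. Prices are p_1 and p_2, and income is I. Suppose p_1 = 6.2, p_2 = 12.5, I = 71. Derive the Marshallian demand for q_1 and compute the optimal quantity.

q_1* = 5.7258

Demand: q_1*(p_1,p_2,I) = 0.5·I/p_1 and q_2* = 0.5·I/p_2.
At p_1=6.2, p_2=12.5, I=71: q_1* = 0.5·71/6.2 = 5.7258.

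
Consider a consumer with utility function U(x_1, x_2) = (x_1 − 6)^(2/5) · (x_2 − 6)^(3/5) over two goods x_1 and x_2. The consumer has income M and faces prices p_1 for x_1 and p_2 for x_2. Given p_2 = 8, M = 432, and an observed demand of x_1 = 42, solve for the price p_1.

This is Cobb-Douglas in (x_1−6, x_2−6): tangency gives 0.4·p_2·(x_2−6) = 0.6·p_1·(x_1−6).
Substituting into the budget: x_1* = 6 + 0.4·(M − 6·p_1 − 6·p_2)/p_1, and x_2* = 6 + 0.6·(…)/p_2.
Set x_1* = 42 in the demand function and solve for p_1: p_1 = 4.

p_1 = 4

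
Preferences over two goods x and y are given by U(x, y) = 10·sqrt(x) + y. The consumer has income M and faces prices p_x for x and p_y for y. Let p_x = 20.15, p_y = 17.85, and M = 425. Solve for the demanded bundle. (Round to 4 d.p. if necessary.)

MU_x = 5/√x, MU_y = 1. Tangency: 5/√x = p_x/p_y.
Thus x* = (5·p_y/p_x)² — independent of M — with the rest of income spent on y.
Plugging in: x* = (5·17.85/20.15)² = 19.6185, y* = 1.6631.

x* = 19.6185, y* = 1.6631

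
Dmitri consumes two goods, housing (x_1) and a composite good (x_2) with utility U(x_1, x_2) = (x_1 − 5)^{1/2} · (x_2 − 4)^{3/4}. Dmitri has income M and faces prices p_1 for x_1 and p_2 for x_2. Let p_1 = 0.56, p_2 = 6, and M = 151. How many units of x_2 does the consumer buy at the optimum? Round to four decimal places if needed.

Let x_1' = x_1−5, x_2' = x_2−4. MRS = (2/3)·x_2'/x_1' = p_1/p_2.
After buying the subsistence bundle (5, 4), a share 0.4 of the remaining income goes to x_1: x_1* = 5 + 0.4·(M − 5p_1 − 4p_2)/p_1.
Discretionary income = 151 − 5·0.56 − 4·6 = 124.2; x_2* = 4 + 0.6·124.2/6 = 16.42.

x_2* = 16.42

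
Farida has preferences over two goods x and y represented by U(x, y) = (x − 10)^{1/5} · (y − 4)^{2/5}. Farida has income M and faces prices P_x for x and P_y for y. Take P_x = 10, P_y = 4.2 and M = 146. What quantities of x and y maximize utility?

x* = 10.9733, y* = 8.6349

Discretionary income = 146 − 10·10 − 4·4.2 = 29.2; x* = 10 + 1/3·29.2/10 = 10.9733; y* = 4 + 2/3·29.2/4.2 = 8.6349.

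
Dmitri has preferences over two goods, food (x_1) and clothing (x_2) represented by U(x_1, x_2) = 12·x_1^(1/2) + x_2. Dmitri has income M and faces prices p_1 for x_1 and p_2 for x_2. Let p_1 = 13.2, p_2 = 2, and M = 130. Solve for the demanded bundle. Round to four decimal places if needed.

x_1* = 0.8264, x_2* = 59.5455

Set MRS = p_1/p_2: 6·x_1^(−1/2) = p_1/p_2.
Solve: √x_1 = 6·p_2/p_1, so x_1*(p_1,p_2) = (6·p_2/p_1)², and x_2* = (M − p_1·x_1*)/p_2.
Plugging in: x_1* = (6·2/13.2)² = 0.8264, x_2* = 59.5455.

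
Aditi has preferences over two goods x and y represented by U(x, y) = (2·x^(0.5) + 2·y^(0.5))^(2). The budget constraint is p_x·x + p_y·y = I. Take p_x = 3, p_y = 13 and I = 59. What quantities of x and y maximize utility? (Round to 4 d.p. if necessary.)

MU_x ∝ 2·x^(-0.5), MU_y ∝ 2·y^(-0.5), so MRS = (y/x)^(0.5) = p_x/p_y.
Hence y/x = (p_x/p_y)^(1/(0.5)), i.e. raised to the 2 power.
Substitute y = (y/x)·x into the budget: x* = I/(p_x + p_y·(y/x)).
Numerically y/x = 0.053254, so x* = 59/(3 + 13·0.053254) = 15.9792 and y* = 0.053254·15.9792 = 0.851.

x* = 15.9792, y* = 0.851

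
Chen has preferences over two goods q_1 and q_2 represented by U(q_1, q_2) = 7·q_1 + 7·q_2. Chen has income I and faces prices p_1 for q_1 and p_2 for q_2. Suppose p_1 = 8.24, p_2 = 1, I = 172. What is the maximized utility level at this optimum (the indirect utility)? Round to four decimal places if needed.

V = 1204

Linear utility — the consumer picks whichever good has higher MU/price: 7/8.24 = 0.8495 vs 7/1 = 7.
q_2 gives more utility per dollar, so spend all income on q_2: q_2* = I/p_2, q_1* = 0.
Numerically: q_1* = 0, q_2* = 172.
Utility at the optimum: U(0, 172) = 1204.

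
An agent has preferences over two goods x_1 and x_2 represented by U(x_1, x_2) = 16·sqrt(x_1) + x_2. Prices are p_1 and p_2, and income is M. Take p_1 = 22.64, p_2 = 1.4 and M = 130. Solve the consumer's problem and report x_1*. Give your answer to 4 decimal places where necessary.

Utility is quasi-linear in x_2; the FOC for x_1 is 8/√x_1 = p_1/p_2.
Solve: √x_1 = 8·p_2/p_1, so x_1*(p_1,p_2) = (8·p_2/p_1)², and x_2* = (M − p_1·x_1*)/p_2.
Plugging in: x_1* = (8·1.4/22.64)² = 0.2447.

x_1* = 0.2447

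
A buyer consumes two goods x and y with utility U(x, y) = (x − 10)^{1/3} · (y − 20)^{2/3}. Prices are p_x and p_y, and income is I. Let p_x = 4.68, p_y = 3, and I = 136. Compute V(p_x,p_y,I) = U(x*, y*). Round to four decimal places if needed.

Let x' = x−10, y' = y−20. MRS = (1/2)·y'/x' = p_x/p_y.
Substituting into the budget: x* = 10 + 1/3·(I − 10·p_x − 20·p_y)/p_x, and y* = 20 + 2/3·(…)/p_y.
Discretionary income = 136 − 10·4.68 − 20·3 = 29.2; x* = 10 + 1/3·29.2/4.68 = 12.0798; y* = 20 + 2/3·29.2/3 = 26.4889.
Utility at the optimum: U(12.0798, 26.4889) = 4.4407.

V = 4.4407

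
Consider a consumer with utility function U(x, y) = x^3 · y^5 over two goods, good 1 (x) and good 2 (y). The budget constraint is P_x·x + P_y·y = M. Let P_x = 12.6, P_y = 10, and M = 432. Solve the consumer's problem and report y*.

y* = 27

MU_x/MU_y = (3·y)/(5·x); tangency sets this equal to P_x/P_y.
So 3·P_y·y = 5·P_x·x; combined with the budget, a share 0.375 of income goes to x.
Demand: x*(P_x,P_y,M) = 0.375·M/P_x and y* = 0.625·M/P_y.
At P_x=12.6, P_y=10, M=432: y* = 0.625·432/10 = 27.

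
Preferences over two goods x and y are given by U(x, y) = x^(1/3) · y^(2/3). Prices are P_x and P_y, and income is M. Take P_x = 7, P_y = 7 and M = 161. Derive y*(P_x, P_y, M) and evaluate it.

y* = 15.3333

MU_x/MU_y = (1/3·y)/(2/3·x); tangency sets this equal to P_x/P_y.
So 1/3·P_y·y = 2/3·P_x·x; combined with the budget, a share 1/3 of income goes to x.
Demand: x*(P_x,P_y,M) = 1/3·M/P_x and y* = 2/3·M/P_y.
At P_x=7, P_y=7, M=161: y* = 2/3·161/7 = 15.3333.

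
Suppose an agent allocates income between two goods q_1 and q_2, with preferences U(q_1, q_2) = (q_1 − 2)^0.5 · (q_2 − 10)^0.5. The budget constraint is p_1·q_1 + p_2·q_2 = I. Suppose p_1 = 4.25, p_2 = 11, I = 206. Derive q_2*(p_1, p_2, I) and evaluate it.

q_2* = 13.9773

Let q_1' = q_1−2, q_2' = q_2−10. MRS = q_2'/q_1' = p_1/p_2.
Substituting into the budget: q_1* = 2 + 0.5·(I − 2·p_1 − 10·p_2)/p_1, and q_2* = 10 + 0.5·(…)/p_2.
Discretionary income = 206 − 2·4.25 − 10·11 = 87.5; q_2* = 10 + 0.5·87.5/11 = 13.9773.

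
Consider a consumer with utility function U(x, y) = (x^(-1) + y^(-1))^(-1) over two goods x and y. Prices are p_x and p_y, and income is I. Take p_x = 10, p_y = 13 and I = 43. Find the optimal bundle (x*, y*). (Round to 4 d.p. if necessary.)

x* = 2.0092, y* = 1.7622

From the CES first-order condition, (y/x)^(2) = p_x/p_y.
Solve for the ratio: y/x = [p_x/p_y]^(0.5).
With the ratio pinned down, the budget gives x* = I/(p_x + p_y·(y/x)) and y* = (y/x)·x*.
Numerically y/x = 0.877058, so x* = 43/(10 + 13·0.877058) = 2.0092 and y* = 0.877058·2.0092 = 1.7622.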